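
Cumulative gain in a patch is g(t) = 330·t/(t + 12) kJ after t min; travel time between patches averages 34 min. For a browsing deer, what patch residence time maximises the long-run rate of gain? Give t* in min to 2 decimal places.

20.20 min

Maximise g(t)/(T+t): set derivative to zero → g'(t)(T+t) = g(t).
g'(t) = 330·12/(t + 12)². Setting 330·12/(t+12)² = 330t/[(t+12)(34+t)] gives 12(34+t) = t(t+12), so t² = 12×34 = 408.
t* = √408 = 20.2 min.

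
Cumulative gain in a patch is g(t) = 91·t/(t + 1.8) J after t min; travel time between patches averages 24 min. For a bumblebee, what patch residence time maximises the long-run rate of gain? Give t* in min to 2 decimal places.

6.57 min

By the marginal value theorem, leave when the instantaneous gain rate g'(t) equals the habitat-wide average g(t)/(T + t).
g'(t) = 91·1.8/(t + 1.8)². Setting 91·1.8/(t+1.8)² = 91t/[(t+1.8)(24+t)] gives 1.8(24+t) = t(t+1.8), so t² = 1.8×24 = 43.2.
t* = √43.2 = 6.573 min.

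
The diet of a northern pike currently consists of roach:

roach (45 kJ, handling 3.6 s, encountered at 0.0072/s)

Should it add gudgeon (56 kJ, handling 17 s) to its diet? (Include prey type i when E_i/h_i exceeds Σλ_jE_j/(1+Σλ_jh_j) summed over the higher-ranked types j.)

Intake rate on the current diet: R = (0.0072×45) / (1 + 0.0072×3.6) = 0.324/1.026 = 0.3158 kJ/s.
Profitability of gudgeon: 56/17 = 3.294 kJ/s.
3.294 > 0.3158, so adding gudgeon raises the average — include it.

Yes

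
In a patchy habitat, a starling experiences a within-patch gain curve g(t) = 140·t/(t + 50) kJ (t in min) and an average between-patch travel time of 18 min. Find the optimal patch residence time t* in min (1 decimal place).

30.0 min

Optimal t* satisfies g'(t*) = g(t*)/(T + t*).
g'(t) = 140·50/(t + 50)². Setting 140·50/(t+50)² = 140t/[(t+50)(18+t)] gives 50(18+t) = t(t+50), so t² = 50×18 = 900.
t* = √900 = 30 min.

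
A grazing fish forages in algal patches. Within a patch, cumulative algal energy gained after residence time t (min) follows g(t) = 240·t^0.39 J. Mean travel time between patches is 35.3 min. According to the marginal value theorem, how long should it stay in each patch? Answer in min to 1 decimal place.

22.6 min

By the marginal value theorem, leave when the instantaneous gain rate g'(t) equals the habitat-wide average g(t)/(T + t).
g'(t) = 0.39·240·t^-0.61. Setting 0.39·240·t^-0.61 = 240·t^0.39/(35.3+t) gives 0.39(35.3+t) = t, so 0.61·t = 0.39×35.3.
t* = 0.39×35.3/0.61 = 22.57 min.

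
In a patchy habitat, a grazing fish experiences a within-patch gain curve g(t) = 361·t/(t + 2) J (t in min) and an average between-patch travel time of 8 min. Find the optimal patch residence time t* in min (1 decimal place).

4.0 min

Maximise g(t)/(T+t): set derivative to zero → g'(t)(T+t) = g(t).
g'(t) = 361·2/(t + 2)². Setting 361·2/(t+2)² = 361t/[(t+2)(8+t)] gives 2(8+t) = t(t+2), so t² = 2×8 = 16.
t* = √16 = 4 min.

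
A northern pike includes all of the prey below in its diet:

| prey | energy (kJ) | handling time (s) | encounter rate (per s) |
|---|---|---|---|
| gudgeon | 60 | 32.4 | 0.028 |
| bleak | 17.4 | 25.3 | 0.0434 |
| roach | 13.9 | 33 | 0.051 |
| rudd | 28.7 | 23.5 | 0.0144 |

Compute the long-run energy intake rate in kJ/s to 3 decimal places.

0.708 kJ/s

R = (0.028×60 + 0.0434×17.4 + 0.051×13.9 + 0.0144×28.7) / (1 + 0.028×32.4 + 0.0434×25.3 + 0.051×33 + 0.0144×23.5) = 3.557/5.027 = 0.7077 kJ/s.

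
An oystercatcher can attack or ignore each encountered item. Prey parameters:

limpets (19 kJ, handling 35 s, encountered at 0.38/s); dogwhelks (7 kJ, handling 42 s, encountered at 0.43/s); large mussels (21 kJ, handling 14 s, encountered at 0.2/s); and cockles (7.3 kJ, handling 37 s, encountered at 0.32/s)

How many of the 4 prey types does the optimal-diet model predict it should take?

Profitabilities (E/h, kJ/s): large mussels 1.5, limpets 0.543, cockles 0.197, dogwhelks 0.167. Add prey in this order while the next type's profitability exceeds the intake rate on those already taken.
Rate on top 1: 1.105. limpets: 0.543 < 1.105 → exclude; stop.
Optimal diet: large mussels — 1 of 4 types.

1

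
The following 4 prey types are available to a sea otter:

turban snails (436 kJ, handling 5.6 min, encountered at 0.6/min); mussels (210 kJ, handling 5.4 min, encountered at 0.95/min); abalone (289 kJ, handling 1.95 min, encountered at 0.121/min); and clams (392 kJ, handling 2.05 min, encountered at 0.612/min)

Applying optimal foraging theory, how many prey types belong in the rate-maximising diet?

Profitabilities (E/h, kJ/min): clams 191, abalone 148, turban snails 77.9, mussels 38.9. Add prey in this order while the next type's profitability exceeds the intake rate on those already taken.
Rate on top 1: 106.4. abalone: 148 > 106.4 → include.
Rate on top 2: 110.4. turban snails: 77.9 < 110.4 → exclude; stop.
Optimal diet: clams, abalone — 2 of 4 types.

2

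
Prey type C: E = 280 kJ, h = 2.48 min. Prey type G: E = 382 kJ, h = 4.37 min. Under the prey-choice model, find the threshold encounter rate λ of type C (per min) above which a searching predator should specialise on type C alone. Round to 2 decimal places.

Drop type G once their profitability E₂/h₂ falls below the rate achievable on type C alone: E₂/h₂ = λE₁/(1 + λh₁).
Solve for λ: λE₁h₂ = E₂(1 + λh₁) → λ(E₁h₂ − E₂h₁) = E₂ → λ = E₂/(E₁h₂ − E₂h₁).
λ = 382/(280×4.37 − 382×2.48) = 382/276.2 = 1.383 per min.

1.38 per min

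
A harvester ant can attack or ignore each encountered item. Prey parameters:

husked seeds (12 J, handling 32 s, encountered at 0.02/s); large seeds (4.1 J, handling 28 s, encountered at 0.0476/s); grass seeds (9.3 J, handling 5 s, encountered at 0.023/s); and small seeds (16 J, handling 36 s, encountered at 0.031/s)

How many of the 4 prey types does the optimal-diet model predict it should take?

E/h in descending order: grass seeds 1.86, small seeds 0.444, husked seeds 0.375, large seeds 0.146 J/s. The optimal diet is the largest prefix of this list for which every included type satisfies E_i/h_i > R on the types above it.
Rate on top 1: 0.1918. small seeds: 0.444 > 0.1918 → include.
Rate on top 2: 0.3182. husked seeds: 0.375 > 0.3182 → include.
Rate on top 3: 0.3309. large seeds: 0.146 < 0.3309 → exclude; stop.
Optimal diet: grass seeds, small seeds, husked seeds — 3 of 4 types.

3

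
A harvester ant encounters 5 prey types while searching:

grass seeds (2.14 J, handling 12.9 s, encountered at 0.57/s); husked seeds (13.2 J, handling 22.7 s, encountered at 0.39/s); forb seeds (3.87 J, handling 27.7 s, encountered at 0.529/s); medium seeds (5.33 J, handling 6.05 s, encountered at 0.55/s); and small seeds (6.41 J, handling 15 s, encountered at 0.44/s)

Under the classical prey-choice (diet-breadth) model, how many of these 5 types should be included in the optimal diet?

1

Profitabilities (E/h, J/s): medium seeds 0.881, husked seeds 0.581, small seeds 0.427, grass seeds 0.166, forb seeds 0.14. Add prey in this order while the next type's profitability exceeds the intake rate on those already taken.
Rate on top 1: 0.6774. husked seeds: 0.581 < 0.6774 → exclude; stop.
Optimal diet: medium seeds — 1 of 5 types.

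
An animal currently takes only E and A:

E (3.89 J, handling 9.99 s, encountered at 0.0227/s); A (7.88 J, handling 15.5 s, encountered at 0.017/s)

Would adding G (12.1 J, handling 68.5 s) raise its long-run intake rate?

On E and A alone, R = ΣλE/(1+Σλh) = 0.2223/1.49 = 0.1491 J/s.
G: E/h = 12.1/68.5 = 0.1766 J/s.
0.1766 > 0.1491, so adding G raises the average — include it.

Yes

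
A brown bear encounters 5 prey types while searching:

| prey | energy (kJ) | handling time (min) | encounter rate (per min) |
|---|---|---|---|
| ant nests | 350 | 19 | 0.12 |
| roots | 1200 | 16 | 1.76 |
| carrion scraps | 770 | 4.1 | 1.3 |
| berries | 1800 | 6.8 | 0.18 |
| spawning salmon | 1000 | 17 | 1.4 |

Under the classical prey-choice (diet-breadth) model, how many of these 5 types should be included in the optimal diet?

2

Profitabilities (E/h, kJ/min): berries 265, carrion scraps 188, roots 75, spawning salmon 58.8, ant nests 18.4. Add prey in this order while the next type's profitability exceeds the intake rate on those already taken.
Rate on top 1: 145.7. carrion scraps: 188 > 145.7 → include.
Rate on top 2: 175.4. roots: 75 < 175.4 → exclude; stop.
Optimal diet: berries, carrion scraps — 2 of 5 types.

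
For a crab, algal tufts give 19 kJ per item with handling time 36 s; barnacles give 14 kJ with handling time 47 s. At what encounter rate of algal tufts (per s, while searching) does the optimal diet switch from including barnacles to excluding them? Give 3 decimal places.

At the threshold, the rate on algal tufts alone equals the profitability of barnacles: λ·19/(1 + λ·36) = 14/47 = 0.2979.
Rearranging, λ(19 − 0.2979×36) = 0.2979, so λ = 0.2979/8.277 = 0.03599 per s.

0.036 per s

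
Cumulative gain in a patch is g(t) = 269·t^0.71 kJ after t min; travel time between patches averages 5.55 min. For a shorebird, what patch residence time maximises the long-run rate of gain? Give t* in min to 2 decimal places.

13.59 min

By the marginal value theorem, leave when the instantaneous gain rate g'(t) equals the habitat-wide average g(t)/(T + t).
g'(t) = 0.71·269·t^-0.29. Setting 0.71·269·t^-0.29 = 269·t^0.71/(5.55+t) gives 0.71(5.55+t) = t, so 0.29·t = 0.71×5.55.
t* = 0.71×5.55/0.29 = 13.59 min.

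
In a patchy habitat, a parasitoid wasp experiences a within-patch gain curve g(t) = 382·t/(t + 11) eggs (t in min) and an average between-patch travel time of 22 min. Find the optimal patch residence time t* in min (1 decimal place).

Optimal t* satisfies g'(t*) = g(t*)/(T + t*).
g'(t) = 382·11/(t + 11)². Setting 382·11/(t+11)² = 382t/[(t+11)(22+t)] gives 11(22+t) = t(t+11), so t² = 11×22 = 242.
t* = √242 = 15.56 min.

15.6 min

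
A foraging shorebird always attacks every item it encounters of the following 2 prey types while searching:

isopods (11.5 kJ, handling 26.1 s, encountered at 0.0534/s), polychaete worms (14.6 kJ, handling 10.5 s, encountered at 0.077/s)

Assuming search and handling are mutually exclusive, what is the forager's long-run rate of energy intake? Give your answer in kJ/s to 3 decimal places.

0.543 kJ/s

R = Σλ_iE_i / (1 + Σλ_ih_i)
Numerator: 0.0534×11.5 + 0.077×14.6 = 1.738
Denominator: 1 + 0.0534×26.1 + 0.077×10.5 = 3.202
R = 1.738/3.202 = 0.5428 kJ/s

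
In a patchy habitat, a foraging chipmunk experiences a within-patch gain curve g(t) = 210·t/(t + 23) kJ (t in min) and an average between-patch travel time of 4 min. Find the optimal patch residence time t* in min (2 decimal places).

9.59 min

Optimal t* satisfies g'(t*) = g(t*)/(T + t*).
g'(t) = 210·23/(t + 23)². Setting 210·23/(t+23)² = 210t/[(t+23)(4+t)] gives 23(4+t) = t(t+23), so t² = 23×4 = 92.
t* = √92 = 9.592 min.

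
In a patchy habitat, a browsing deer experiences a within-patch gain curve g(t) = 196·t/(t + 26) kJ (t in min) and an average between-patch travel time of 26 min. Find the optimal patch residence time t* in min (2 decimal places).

26.00 min

By the marginal value theorem, leave when the instantaneous gain rate g'(t) equals the habitat-wide average g(t)/(T + t).
g'(t) = 196·26/(t + 26)². Setting 196·26/(t+26)² = 196t/[(t+26)(26+t)] gives 26(26+t) = t(t+26), so t² = 26×26 = 676.
t* = √676 = 26 min.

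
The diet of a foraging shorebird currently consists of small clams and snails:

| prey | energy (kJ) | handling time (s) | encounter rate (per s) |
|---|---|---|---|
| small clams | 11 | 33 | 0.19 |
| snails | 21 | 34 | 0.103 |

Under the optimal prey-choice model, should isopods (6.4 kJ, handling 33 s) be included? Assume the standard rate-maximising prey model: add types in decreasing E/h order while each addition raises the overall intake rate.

No

On small clams and snails alone, R = ΣλE/(1+Σλh) = 4.253/10.77 = 0.3948 kJ/s.
isopods: E/h = 6.4/33 = 0.1939 kJ/s.
Since 0.1939 < R, time spent handling isopods is better spent searching.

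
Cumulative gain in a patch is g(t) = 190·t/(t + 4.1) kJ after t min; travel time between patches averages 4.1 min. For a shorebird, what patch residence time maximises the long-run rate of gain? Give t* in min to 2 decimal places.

4.10 min

By the marginal value theorem, leave when the instantaneous gain rate g'(t) equals the habitat-wide average g(t)/(T + t).
g'(t) = 190·4.1/(t + 4.1)². Setting 190·4.1/(t+4.1)² = 190t/[(t+4.1)(4.1+t)] gives 4.1(4.1+t) = t(t+4.1), so t² = 4.1×4.1 = 16.81.
t* = √16.81 = 4.1 min.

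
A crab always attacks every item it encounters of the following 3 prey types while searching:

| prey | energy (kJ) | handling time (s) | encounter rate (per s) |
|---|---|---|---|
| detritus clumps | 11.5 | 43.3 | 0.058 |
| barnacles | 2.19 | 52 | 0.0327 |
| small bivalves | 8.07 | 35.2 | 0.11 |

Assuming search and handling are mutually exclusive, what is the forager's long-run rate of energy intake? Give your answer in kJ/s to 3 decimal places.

R = (0.058×11.5 + 0.0327×2.19 + 0.11×8.07) / (1 + 0.058×43.3 + 0.0327×52 + 0.11×35.2) = 1.626/9.084 = 0.179 kJ/s.

0.179 kJ/s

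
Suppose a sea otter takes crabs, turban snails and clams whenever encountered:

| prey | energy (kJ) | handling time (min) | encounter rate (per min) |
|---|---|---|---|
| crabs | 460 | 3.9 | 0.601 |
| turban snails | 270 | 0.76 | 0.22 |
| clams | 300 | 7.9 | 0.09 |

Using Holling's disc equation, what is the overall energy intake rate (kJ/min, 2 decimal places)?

R = (0.601×460 + 0.22×270 + 0.09×300) / (1 + 0.601×3.9 + 0.22×0.76 + 0.09×7.9) = 362.9/4.222 = 85.94 kJ/min.

85.94 kJ/min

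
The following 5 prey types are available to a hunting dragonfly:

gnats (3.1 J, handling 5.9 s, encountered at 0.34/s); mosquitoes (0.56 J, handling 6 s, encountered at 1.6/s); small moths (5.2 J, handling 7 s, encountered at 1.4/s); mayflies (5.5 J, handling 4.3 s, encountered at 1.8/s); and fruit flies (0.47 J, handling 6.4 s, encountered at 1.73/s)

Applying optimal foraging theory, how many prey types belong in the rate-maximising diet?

1

Profitabilities (E/h, J/s): mayflies 1.28, small moths 0.743, gnats 0.525, mosquitoes 0.0933, fruit flies 0.0734. Add prey in this order while the next type's profitability exceeds the intake rate on those already taken.
Rate on top 1: 1.133. small moths: 0.743 < 1.133 → exclude; stop.
Optimal diet: mayflies — 1 of 5 types.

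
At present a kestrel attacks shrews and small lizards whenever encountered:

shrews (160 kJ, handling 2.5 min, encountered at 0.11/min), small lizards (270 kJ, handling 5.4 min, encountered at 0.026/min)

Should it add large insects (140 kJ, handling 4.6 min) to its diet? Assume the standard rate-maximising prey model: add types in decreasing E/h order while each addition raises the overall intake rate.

Yes

On shrews and small lizards alone, R = ΣλE/(1+Σλh) = 24.62/1.415 = 17.39 kJ/min.
large insects: E/h = 140/4.6 = 30.43 kJ/min.
Since 30.43 > R, including large insects increases the long-run rate.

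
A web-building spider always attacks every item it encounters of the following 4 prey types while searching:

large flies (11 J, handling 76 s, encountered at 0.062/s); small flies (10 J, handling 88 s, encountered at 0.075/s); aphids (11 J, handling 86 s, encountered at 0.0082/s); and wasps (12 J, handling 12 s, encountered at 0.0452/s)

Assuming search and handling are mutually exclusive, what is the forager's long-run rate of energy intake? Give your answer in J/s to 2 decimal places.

0.15 J/s

Energy encountered per unit search time: 0.062×11 + 0.075×10 + 0.0082×11 + 0.0452×12 = 2.065 J/s.
Handling time per unit search time: 0.062×76 + 0.075×88 + 0.0082×86 + 0.0452×12 = 12.56.
Rate = 2.065/(1 + 12.56) = 0.1523 J/s.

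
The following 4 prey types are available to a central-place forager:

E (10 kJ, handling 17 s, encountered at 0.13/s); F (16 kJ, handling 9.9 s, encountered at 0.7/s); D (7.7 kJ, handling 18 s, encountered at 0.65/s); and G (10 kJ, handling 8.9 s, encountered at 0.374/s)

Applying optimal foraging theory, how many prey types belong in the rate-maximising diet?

1

E/h in descending order: F 1.62, G 1.12, E 0.588, D 0.428 kJ/s. The optimal diet is the largest prefix of this list for which every included type satisfies E_i/h_i > R on the types above it.
Rate on top 1: 1.412. G: 1.12 < 1.412 → exclude; stop.
Optimal diet: F — 1 of 4 types.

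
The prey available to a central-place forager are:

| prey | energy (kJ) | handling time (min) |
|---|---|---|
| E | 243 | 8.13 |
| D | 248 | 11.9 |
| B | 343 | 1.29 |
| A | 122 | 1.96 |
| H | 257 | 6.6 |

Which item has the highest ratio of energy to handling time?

In descending order of E/h:
B: 343/1.29 = 266 kJ/min
A: 122/1.96 = 62.2 kJ/min
H: 257/6.6 = 38.9 kJ/min
E: 243/8.13 = 29.9 kJ/min
D: 248/11.9 = 20.8 kJ/min

B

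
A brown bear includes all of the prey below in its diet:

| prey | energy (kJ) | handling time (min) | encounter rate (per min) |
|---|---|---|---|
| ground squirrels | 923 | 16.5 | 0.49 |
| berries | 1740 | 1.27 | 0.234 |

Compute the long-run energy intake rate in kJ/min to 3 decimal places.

R = (0.49×923 + 0.234×1740) / (1 + 0.49×16.5 + 0.234×1.27) = 859.4/9.382 = 91.6 kJ/min.

91.602 kJ/min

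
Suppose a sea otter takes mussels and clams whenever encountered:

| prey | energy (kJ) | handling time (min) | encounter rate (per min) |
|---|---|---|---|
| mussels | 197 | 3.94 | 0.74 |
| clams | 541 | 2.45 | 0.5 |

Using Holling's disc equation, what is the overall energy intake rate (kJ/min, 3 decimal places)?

R = Σλ_iE_i / (1 + Σλ_ih_i)
Numerator: 0.74×197 + 0.5×541 = 416.3
Denominator: 1 + 0.74×3.94 + 0.5×2.45 = 5.141
R = 416.3/5.141 = 80.98 kJ/min

80.979 kJ/min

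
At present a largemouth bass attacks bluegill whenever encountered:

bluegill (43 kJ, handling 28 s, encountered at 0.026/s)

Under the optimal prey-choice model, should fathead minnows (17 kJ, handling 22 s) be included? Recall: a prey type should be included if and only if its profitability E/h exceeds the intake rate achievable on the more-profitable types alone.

Current rate: (0.026×43)/(1 + 0.026×28) = 0.647 kJ/s.
Profitability of fathead minnows: 17/22 = 0.7727 kJ/s.
0.7727 > 0.647, so adding fathead minnows raises the average — include it.

Yes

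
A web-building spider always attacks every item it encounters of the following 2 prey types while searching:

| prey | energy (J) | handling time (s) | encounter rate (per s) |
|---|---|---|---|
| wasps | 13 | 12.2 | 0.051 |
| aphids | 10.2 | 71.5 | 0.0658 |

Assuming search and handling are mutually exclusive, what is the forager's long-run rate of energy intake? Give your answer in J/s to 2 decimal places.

0.21 J/s

Energy encountered per unit search time: 0.051×13 + 0.0658×10.2 = 1.334 J/s.
Handling time per unit search time: 0.051×12.2 + 0.0658×71.5 = 5.327.
Rate = 1.334/(1 + 5.327) = 0.2109 J/s.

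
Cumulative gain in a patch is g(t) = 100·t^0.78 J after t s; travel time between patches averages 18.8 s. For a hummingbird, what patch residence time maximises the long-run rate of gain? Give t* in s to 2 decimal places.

66.65 s

Maximise g(t)/(T+t): set derivative to zero → g'(t)(T+t) = g(t).
g'(t) = 0.78·100·t^-0.22. Setting 0.78·100·t^-0.22 = 100·t^0.78/(18.8+t) gives 0.78(18.8+t) = t, so 0.22·t = 0.78×18.8.
t* = 0.78×18.8/0.22 = 66.65 s.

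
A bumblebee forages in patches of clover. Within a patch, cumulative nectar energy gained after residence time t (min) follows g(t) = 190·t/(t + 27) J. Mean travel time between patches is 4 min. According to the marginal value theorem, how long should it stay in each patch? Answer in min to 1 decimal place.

Maximise g(t)/(T+t): set derivative to zero → g'(t)(T+t) = g(t).
g'(t) = 190·27/(t + 27)². Setting 190·27/(t+27)² = 190t/[(t+27)(4+t)] gives 27(4+t) = t(t+27), so t² = 27×4 = 108.
t* = √108 = 10.39 min.

10.4 min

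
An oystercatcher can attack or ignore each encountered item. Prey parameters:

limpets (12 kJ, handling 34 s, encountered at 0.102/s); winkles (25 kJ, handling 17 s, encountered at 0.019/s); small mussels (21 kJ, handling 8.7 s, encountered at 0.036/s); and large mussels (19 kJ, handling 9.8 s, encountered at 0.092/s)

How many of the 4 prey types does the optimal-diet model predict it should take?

3

Profitabilities (E/h, kJ/s): small mussels 2.41, large mussels 1.94, winkles 1.47, limpets 0.353. Add prey in this order while the next type's profitability exceeds the intake rate on those already taken.
Rate on top 1: 0.5757. large mussels: 1.94 > 0.5757 → include.
Rate on top 2: 1.131. winkles: 1.47 > 1.131 → include.
Rate on top 3: 1.174. limpets: 0.353 < 1.174 → exclude; stop.
Optimal diet: small mussels, large mussels, winkles — 3 of 4 types.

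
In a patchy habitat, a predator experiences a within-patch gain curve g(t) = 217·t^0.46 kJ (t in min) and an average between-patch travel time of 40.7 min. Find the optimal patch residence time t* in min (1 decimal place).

34.7 min

Optimal t* satisfies g'(t*) = g(t*)/(T + t*).
g'(t) = 0.46·217·t^-0.54. Setting 0.46·217·t^-0.54 = 217·t^0.46/(40.7+t) gives 0.46(40.7+t) = t, so 0.54·t = 0.46×40.7.
t* = 0.46×40.7/0.54 = 34.67 min.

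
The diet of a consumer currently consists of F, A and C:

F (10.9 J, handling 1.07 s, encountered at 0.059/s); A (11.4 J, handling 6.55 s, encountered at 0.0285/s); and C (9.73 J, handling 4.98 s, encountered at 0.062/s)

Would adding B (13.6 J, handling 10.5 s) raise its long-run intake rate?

Current rate: (0.059×10.9 + 0.0285×11.4 + 0.062×9.73)/(1 + 0.059×1.07 + 0.0285×6.55 + 0.062×4.98) = 1.008 J/s.
Profitability of B: 13.6/10.5 = 1.295 J/s.
1.295 > 1.008, so adding B raises the average — include it.

Yes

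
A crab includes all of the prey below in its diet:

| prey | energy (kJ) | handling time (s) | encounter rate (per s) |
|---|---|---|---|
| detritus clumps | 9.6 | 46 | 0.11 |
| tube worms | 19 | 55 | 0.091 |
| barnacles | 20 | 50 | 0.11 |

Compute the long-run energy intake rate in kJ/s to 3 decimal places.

R = Σλ_iE_i / (1 + Σλ_ih_i)
Numerator: 0.11×9.6 + 0.091×19 + 0.11×20 = 4.985
Denominator: 1 + 0.11×46 + 0.091×55 + 0.11×50 = 16.56
R = 4.985/16.56 = 0.3009 kJ/s

0.301 kJ/s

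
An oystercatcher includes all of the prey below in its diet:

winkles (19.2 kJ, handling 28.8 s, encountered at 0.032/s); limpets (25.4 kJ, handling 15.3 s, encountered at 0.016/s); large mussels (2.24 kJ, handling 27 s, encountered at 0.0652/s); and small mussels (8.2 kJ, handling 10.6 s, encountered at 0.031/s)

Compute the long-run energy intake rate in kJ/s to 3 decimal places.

Energy encountered per unit search time: 0.032×19.2 + 0.016×25.4 + 0.0652×2.24 + 0.031×8.2 = 1.421 kJ/s.
Handling time per unit search time: 0.032×28.8 + 0.016×15.3 + 0.0652×27 + 0.031×10.6 = 3.255.
Rate = 1.421/(1 + 3.255) = 0.3339 kJ/s.

0.334 kJ/s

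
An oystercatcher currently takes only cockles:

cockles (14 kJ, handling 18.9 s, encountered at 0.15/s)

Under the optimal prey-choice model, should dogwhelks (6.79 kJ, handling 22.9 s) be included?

Current rate: (0.15×14)/(1 + 0.15×18.9) = 0.5476 kJ/s.
Profitability of dogwhelks: 6.79/22.9 = 0.2965 kJ/s.
0.2965 < 0.5476, so adding dogwhelks would lower the average — exclude it.

No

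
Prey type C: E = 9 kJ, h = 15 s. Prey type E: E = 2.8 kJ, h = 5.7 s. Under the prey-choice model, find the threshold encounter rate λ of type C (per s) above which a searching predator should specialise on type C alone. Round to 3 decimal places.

Drop type E once their profitability E₂/h₂ falls below the rate achievable on type C alone: E₂/h₂ = λE₁/(1 + λh₁).
Solve for λ: λE₁h₂ = E₂(1 + λh₁) → λ(E₁h₂ − E₂h₁) = E₂ → λ = E₂/(E₁h₂ − E₂h₁).
λ = 2.8/(9×5.7 − 2.8×15) = 2.8/9.3 = 0.3011 per s.

0.301 per s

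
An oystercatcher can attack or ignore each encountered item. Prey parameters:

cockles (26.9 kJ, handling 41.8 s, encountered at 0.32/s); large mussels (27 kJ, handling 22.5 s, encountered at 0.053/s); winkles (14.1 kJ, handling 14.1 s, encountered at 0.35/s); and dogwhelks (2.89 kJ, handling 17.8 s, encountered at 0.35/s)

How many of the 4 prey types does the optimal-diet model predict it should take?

2

Profitabilities (E/h, kJ/s): large mussels 1.2, winkles 1, cockles 0.644, dogwhelks 0.162. Add prey in this order while the next type's profitability exceeds the intake rate on those already taken.
Rate on top 1: 0.6527. winkles: 1 > 0.6527 → include.
Rate on top 2: 0.8932. cockles: 0.644 < 0.8932 → exclude; stop.
Optimal diet: large mussels, winkles — 2 of 4 types.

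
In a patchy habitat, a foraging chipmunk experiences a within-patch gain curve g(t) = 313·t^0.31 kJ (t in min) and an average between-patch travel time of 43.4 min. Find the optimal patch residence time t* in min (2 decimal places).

Optimal t* satisfies g'(t*) = g(t*)/(T + t*).
g'(t) = 0.31·313·t^-0.69. Setting 0.31·313·t^-0.69 = 313·t^0.31/(43.4+t) gives 0.31(43.4+t) = t, so 0.69·t = 0.31×43.4.
t* = 0.31×43.4/0.69 = 19.5 min.

19.50 min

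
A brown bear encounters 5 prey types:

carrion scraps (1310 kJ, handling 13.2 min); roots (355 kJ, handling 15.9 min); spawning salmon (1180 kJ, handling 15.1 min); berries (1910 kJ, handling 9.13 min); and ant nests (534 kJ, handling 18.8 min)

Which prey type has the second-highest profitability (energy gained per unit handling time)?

carrion scraps

In descending order of E/h:
berries: 1910/9.13 = 209 kJ/min
carrion scraps: 1310/13.2 = 99.2 kJ/min
spawning salmon: 1180/15.1 = 78.1 kJ/min
ant nests: 534/18.8 = 28.4 kJ/min
roots: 355/15.9 = 22.3 kJ/min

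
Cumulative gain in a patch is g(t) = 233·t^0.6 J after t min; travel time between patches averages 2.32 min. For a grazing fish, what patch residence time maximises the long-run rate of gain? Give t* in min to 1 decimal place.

By the marginal value theorem, leave when the instantaneous gain rate g'(t) equals the habitat-wide average g(t)/(T + t).
g'(t) = 0.6·233·t^-0.4. Setting 0.6·233·t^-0.4 = 233·t^0.6/(2.32+t) gives 0.6(2.32+t) = t, so 0.40·t = 0.6×2.32.
t* = 0.6×2.32/0.40 = 3.48 min.

3.5 min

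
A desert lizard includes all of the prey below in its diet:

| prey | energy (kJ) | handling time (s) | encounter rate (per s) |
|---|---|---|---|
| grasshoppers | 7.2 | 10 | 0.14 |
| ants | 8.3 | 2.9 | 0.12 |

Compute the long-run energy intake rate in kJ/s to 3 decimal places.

Energy encountered per unit search time: 0.14×7.2 + 0.12×8.3 = 2.004 kJ/s.
Handling time per unit search time: 0.14×10 + 0.12×2.9 = 1.748.
Rate = 2.004/(1 + 1.748) = 0.7293 kJ/s.

0.729 kJ/s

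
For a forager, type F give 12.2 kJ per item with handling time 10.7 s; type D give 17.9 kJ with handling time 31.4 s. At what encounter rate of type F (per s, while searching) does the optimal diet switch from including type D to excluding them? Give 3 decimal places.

0.093 per s

At the threshold, the rate on type F alone equals the profitability of type D: λ·12.2/(1 + λ·10.7) = 17.9/31.4 = 0.5701.
Rearranging, λ(12.2 − 0.5701×10.7) = 0.5701, so λ = 0.5701/6.1 = 0.09345 per s.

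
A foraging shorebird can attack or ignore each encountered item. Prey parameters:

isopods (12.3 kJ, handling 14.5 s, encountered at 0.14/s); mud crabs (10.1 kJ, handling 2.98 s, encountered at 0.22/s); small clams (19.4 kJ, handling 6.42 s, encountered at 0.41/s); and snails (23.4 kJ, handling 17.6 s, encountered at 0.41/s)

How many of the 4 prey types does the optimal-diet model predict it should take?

2

Profitabilities (E/h, kJ/s): mud crabs 3.39, small clams 3.02, snails 1.33, isopods 0.848. Add prey in this order while the next type's profitability exceeds the intake rate on those already taken.
Rate on top 1: 1.342. small clams: 3.02 > 1.342 → include.
Rate on top 2: 2.373. snails: 1.33 < 2.373 → exclude; stop.
Optimal diet: mud crabs, small clams — 2 of 4 types.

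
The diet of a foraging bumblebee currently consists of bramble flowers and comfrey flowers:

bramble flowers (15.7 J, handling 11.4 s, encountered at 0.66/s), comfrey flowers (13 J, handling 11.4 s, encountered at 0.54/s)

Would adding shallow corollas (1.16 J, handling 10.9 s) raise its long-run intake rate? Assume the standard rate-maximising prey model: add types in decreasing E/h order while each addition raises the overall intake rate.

No

Intake rate on the current diet: R = (0.66×15.7 + 0.54×13) / (1 + 0.66×11.4 + 0.54×11.4) = 17.38/14.68 = 1.184 J/s.
shallow corollas: E/h = 1.16/10.9 = 0.1064 J/s.
Since 0.1064 < R, time spent handling shallow corollas is better spent searching.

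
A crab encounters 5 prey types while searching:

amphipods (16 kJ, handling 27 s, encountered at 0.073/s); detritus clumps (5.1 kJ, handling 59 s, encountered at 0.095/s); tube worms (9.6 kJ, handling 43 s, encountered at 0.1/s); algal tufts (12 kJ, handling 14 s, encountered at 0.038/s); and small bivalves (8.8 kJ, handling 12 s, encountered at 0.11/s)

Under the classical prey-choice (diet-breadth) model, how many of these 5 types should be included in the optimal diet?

3

E/h in descending order: algal tufts 0.857, small bivalves 0.733, amphipods 0.593, tube worms 0.223, detritus clumps 0.0864 kJ/s. The optimal diet is the largest prefix of this list for which every included type satisfies E_i/h_i > R on the types above it.
Rate on top 1: 0.2977. small bivalves: 0.733 > 0.2977 → include.
Rate on top 2: 0.4993. amphipods: 0.593 > 0.4993 → include.
Rate on top 3: 0.5374. tube worms: 0.223 < 0.5374 → exclude; stop.
Optimal diet: algal tufts, small bivalves, amphipods — 3 of 5 types.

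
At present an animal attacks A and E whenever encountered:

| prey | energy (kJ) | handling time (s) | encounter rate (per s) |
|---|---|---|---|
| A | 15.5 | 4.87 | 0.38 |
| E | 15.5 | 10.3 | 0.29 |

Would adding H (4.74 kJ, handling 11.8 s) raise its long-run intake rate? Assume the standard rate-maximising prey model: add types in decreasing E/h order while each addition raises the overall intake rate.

No

On A and E alone, R = ΣλE/(1+Σλh) = 10.38/5.838 = 1.779 kJ/s.
Profitability of H: 4.74/11.8 = 0.4017 kJ/s.
Since 0.4017 < R, time spent handling H is better spent searching.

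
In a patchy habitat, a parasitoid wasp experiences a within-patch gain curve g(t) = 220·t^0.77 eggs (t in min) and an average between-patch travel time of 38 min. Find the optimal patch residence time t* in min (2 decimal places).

By the marginal value theorem, leave when the instantaneous gain rate g'(t) equals the habitat-wide average g(t)/(T + t).
g'(t) = 0.77·220·t^-0.23. Setting 0.77·220·t^-0.23 = 220·t^0.77/(38+t) gives 0.77(38+t) = t, so 0.23·t = 0.77×38.
t* = 0.77×38/0.23 = 127.2 min.

127.22 min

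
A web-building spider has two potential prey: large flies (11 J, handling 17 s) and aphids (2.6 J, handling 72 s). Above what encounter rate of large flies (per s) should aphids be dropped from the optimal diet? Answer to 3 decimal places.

0.003 per s

At the threshold, the rate on large flies alone equals the profitability of aphids: λ·11/(1 + λ·17) = 2.6/72 = 0.03611.
Rearranging, λ(11 − 0.03611×17) = 0.03611, so λ = 0.03611/10.39 = 0.003477 per s.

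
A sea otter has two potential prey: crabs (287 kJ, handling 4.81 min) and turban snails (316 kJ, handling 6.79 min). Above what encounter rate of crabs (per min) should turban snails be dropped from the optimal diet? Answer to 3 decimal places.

At the threshold, the rate on crabs alone equals the profitability of turban snails: λ·287/(1 + λ·4.81) = 316/6.79 = 46.54.
Rearranging, λ(287 − 46.54×4.81) = 46.54, so λ = 46.54/63.15 = 0.737 per min.

0.737 per min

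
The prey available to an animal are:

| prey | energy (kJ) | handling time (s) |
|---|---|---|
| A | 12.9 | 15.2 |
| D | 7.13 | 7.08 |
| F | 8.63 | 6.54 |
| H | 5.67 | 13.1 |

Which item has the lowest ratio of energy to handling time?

In descending order of E/h:
F: 8.63/6.54 = 1.32 kJ/s
D: 7.13/7.08 = 1.01 kJ/s
A: 12.9/15.2 = 0.849 kJ/s
H: 5.67/13.1 = 0.433 kJ/s

H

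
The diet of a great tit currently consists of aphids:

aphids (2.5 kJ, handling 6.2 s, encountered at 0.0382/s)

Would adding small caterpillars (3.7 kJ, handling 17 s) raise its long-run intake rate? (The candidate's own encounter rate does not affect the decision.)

Yes

On aphids alone, R = ΣλE/(1+Σλh) = 0.0955/1.237 = 0.07721 kJ/s.
small caterpillars: E/h = 3.7/17 = 0.2176 kJ/s.
Since 0.2176 > R, including small caterpillars increases the long-run rate.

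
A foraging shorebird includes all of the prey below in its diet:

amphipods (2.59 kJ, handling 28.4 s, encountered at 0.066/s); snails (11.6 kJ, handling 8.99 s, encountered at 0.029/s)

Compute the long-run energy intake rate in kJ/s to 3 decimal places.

0.162 kJ/s

R = (0.066×2.59 + 0.029×11.6) / (1 + 0.066×28.4 + 0.029×8.99) = 0.5073/3.135 = 0.1618 kJ/s.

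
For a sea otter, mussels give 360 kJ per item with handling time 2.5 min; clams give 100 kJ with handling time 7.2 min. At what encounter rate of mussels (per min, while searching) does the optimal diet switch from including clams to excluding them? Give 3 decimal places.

The zero-one rule: include clams iff E₂/h₂ > λE₁/(1+λh₁). Equality gives the switch point.
λE₁h₂ = E₂ + λE₂h₁ ⇒ λ = E₂/(E₁h₂ − E₂h₁) = 100/(2592 − 250) = 0.0427 per min.

0.043 per min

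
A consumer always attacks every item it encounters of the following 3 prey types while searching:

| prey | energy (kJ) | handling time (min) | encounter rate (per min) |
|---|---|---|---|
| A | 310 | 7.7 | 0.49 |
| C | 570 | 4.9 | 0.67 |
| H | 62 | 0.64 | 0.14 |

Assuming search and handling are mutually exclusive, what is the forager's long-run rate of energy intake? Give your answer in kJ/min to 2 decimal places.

R = (0.49×310 + 0.67×570 + 0.14×62) / (1 + 0.49×7.7 + 0.67×4.9 + 0.14×0.64) = 542.5/8.146 = 66.6 kJ/min.

66.60 kJ/min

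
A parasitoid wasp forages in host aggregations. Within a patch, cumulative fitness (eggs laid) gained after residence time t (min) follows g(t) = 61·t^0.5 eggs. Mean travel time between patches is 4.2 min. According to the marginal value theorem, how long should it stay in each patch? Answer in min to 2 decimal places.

4.20 min

Optimal t* satisfies g'(t*) = g(t*)/(T + t*).
g'(t) = 0.5·61·t^-0.5. Setting 0.5·61·t^-0.5 = 61·t^0.5/(4.2+t) gives 0.5(4.2+t) = t, so 0.50·t = 0.5×4.2.
t* = 0.5×4.2/0.50 = 4.2 min.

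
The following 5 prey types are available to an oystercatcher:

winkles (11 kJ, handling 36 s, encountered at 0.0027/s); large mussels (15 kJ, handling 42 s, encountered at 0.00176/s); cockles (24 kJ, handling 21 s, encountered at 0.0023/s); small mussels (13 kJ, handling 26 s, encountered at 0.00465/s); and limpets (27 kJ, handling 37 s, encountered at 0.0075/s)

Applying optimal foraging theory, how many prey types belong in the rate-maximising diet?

5

Profitabilities (E/h, kJ/s): cockles 1.14, limpets 0.73, small mussels 0.5, large mussels 0.357, winkles 0.306. Add prey in this order while the next type's profitability exceeds the intake rate on those already taken.
Rate on top 1: 0.05266. limpets: 0.73 > 0.05266 → include.
Rate on top 2: 0.1944. small mussels: 0.5 > 0.1944 → include.
Rate on top 3: 0.2199. large mussels: 0.357 > 0.2199 → include.
Rate on top 4: 0.2266. winkles: 0.306 > 0.2266 → include.
Optimal diet: cockles, limpets, small mussels, large mussels, winkles — 5 of 5 types.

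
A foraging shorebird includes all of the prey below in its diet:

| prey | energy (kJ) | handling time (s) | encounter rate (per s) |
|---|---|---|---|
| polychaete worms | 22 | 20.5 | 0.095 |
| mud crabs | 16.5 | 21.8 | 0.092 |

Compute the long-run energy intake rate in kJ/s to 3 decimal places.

R = (0.095×22 + 0.092×16.5) / (1 + 0.095×20.5 + 0.092×21.8) = 3.608/4.953 = 0.7284 kJ/s.

0.728 kJ/s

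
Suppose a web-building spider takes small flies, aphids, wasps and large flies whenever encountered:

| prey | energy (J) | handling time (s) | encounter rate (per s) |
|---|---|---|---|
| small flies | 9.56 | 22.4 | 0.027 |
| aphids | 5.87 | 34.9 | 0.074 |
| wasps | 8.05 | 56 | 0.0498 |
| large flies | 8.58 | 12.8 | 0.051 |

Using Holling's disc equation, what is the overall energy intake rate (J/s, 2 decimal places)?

R = (0.027×9.56 + 0.074×5.87 + 0.0498×8.05 + 0.051×8.58) / (1 + 0.027×22.4 + 0.074×34.9 + 0.0498×56 + 0.051×12.8) = 1.531/7.629 = 0.2007 J/s.

0.20 J/s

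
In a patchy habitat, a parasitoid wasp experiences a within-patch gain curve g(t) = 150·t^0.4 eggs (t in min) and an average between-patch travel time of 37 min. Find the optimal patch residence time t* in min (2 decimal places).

24.67 min

By the marginal value theorem, leave when the instantaneous gain rate g'(t) equals the habitat-wide average g(t)/(T + t).
g'(t) = 0.4·150·t^-0.6. Setting 0.4·150·t^-0.6 = 150·t^0.4/(37+t) gives 0.4(37+t) = t, so 0.60·t = 0.4×37.
t* = 0.4×37/0.60 = 24.67 min.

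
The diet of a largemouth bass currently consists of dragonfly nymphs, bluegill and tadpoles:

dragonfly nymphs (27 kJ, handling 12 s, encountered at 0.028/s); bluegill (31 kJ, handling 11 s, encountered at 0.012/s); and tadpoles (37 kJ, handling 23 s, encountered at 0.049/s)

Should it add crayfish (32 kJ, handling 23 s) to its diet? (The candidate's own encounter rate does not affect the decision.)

Current rate: (0.028×27 + 0.012×31 + 0.049×37)/(1 + 0.028×12 + 0.012×11 + 0.049×23) = 1.133 kJ/s.
crayfish: E/h = 32/23 = 1.391 kJ/s.
1.391 > 1.133, so adding crayfish raises the average — include it.

Yes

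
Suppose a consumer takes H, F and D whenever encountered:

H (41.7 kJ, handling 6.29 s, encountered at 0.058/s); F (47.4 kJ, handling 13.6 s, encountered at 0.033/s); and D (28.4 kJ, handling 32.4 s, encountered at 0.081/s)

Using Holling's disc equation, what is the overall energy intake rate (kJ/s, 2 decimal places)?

1.42 kJ/s

R = (0.058×41.7 + 0.033×47.4 + 0.081×28.4) / (1 + 0.058×6.29 + 0.033×13.6 + 0.081×32.4) = 6.283/4.438 = 1.416 kJ/s.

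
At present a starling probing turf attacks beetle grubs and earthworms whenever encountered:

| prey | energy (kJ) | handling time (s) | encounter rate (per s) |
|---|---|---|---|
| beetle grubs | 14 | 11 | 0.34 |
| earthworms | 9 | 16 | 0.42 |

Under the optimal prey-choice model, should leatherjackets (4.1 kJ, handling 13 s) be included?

No

Current rate: (0.34×14 + 0.42×9)/(1 + 0.34×11 + 0.42×16) = 0.7452 kJ/s.
leatherjackets: E/h = 4.1/13 = 0.3154 kJ/s.
Since 0.3154 < R, time spent handling leatherjackets is better spent searching.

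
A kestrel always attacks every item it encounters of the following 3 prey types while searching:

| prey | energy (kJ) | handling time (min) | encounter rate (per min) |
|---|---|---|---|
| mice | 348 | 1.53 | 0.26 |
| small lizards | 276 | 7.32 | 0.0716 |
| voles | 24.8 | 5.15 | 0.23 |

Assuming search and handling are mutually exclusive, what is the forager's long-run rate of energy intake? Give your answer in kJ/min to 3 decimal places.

37.325 kJ/min

R = Σλ_iE_i / (1 + Σλ_ih_i)
Numerator: 0.26×348 + 0.0716×276 + 0.23×24.8 = 115.9
Denominator: 1 + 0.26×1.53 + 0.0716×7.32 + 0.23×5.15 = 3.106
R = 115.9/3.106 = 37.32 kJ/min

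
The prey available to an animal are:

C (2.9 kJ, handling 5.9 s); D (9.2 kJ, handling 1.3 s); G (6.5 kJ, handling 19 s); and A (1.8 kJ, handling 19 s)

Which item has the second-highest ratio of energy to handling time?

In descending order of E/h:
D: 9.2/1.3 = 7.08 kJ/s
C: 2.9/5.9 = 0.492 kJ/s
G: 6.5/19 = 0.342 kJ/s
A: 1.8/19 = 0.0947 kJ/s

C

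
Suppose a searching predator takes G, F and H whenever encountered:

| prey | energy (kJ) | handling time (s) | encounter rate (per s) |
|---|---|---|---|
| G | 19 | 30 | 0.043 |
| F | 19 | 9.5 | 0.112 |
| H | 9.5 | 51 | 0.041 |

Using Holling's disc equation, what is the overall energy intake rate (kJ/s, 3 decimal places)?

Energy encountered per unit search time: 0.043×19 + 0.112×19 + 0.041×9.5 = 3.335 kJ/s.
Handling time per unit search time: 0.043×30 + 0.112×9.5 + 0.041×51 = 4.445.
Rate = 3.335/(1 + 4.445) = 0.6124 kJ/s.

0.612 kJ/s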